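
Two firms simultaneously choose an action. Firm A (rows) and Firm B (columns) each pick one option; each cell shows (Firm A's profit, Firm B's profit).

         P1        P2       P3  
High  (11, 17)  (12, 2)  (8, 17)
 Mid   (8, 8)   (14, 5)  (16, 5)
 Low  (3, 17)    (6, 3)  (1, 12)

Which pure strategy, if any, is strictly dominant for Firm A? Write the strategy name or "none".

none

High fails to dominate Mid at P2 (12<14).
Mid fails to dominate High at P1 (8<11).
Low fails to dominate High at P1 (3<11).
No single strategy dominates all the others.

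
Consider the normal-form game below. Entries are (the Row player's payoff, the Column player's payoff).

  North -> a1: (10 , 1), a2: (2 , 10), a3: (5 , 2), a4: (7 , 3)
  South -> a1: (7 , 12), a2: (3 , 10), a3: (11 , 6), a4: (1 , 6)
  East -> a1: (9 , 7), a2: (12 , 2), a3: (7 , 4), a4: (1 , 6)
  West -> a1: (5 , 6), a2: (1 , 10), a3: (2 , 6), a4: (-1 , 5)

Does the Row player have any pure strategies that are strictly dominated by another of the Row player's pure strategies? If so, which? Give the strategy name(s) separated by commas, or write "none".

West

Nothing dominates North: South at a1 (10>7); East at a1 (10>9); West at a1 (10>5).
South: no other strategy beats it everywhere (North at a2 (3>2); East at a3 (11>7); West at a1 (7>5)).
East: no other strategy beats it everywhere (North at a2 (12>2); South at a1 (9>7); West at a1 (9>5)).
West is strictly dominated by North (a1: 10>5, a2: 2>1, a3: 5>2, a4: 7>-1).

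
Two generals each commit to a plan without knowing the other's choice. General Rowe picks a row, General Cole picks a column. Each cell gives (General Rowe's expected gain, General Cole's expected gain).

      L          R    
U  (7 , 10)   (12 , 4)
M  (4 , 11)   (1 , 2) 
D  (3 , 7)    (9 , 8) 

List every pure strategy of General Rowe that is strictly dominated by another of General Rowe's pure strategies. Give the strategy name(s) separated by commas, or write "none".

M, D

U: no other strategy beats it everywhere (M at L (7>4); D at L (7>3)).
M is strictly dominated by U (L: 7>4, R: 12>1).
D is strictly dominated by U (L: 7>3, R: 12>9).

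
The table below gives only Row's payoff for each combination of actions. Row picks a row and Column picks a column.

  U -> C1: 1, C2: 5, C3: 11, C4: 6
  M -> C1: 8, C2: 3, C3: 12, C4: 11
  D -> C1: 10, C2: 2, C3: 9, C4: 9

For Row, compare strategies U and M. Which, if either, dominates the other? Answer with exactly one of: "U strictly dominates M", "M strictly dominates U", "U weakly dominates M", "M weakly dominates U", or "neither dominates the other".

U's payoffs vs M's, by Column's action — C1: 1<8, C2: 5>3, C3: 11<12, C4: 6<11.
U does better at C2 but worse at C1, C3, C4; neither strategy dominates the other.

neither dominates the other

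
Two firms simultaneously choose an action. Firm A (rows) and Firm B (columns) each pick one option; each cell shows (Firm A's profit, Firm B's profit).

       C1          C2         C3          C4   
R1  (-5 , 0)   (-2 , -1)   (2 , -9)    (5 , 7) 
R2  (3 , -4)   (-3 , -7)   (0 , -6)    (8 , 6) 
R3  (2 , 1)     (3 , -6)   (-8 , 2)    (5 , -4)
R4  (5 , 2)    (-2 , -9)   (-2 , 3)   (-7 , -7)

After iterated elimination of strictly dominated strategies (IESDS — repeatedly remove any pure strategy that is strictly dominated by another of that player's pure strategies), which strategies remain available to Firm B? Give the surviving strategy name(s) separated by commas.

C1, C3, C4

Column C2 is eliminated: C1 beats it against every remaining row (R1: 0>-1, R2: -4>-7, R3: 1>-6, R4: 2>-9).
Firm A's strategy R3 is strictly dominated by R2 (C1: 3>2, C3: 0>-8, C4: 8>5) and is removed.
Among the remaining strategies, none is strictly dominated by another pure strategy of the same player, so the elimination stops.
Surviving strategies — Firm A: {R1, R2, R4}; Firm B: {C1, C3, C4}.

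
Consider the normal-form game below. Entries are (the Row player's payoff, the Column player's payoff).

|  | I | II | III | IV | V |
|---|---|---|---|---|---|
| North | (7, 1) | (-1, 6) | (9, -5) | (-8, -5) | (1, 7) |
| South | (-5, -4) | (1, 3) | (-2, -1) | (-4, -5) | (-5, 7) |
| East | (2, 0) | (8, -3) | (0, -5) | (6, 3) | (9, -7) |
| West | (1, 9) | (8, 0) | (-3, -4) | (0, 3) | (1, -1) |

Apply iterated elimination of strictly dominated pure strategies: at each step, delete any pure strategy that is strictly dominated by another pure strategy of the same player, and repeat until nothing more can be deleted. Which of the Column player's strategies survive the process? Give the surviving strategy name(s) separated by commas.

I, II, IV, V

The Row player's strategy South is strictly dominated by East (I: 2>-5, II: 8>1, III: 0>-2, IV: 6>-4, V: 9>-5) and is removed.
For the Column player, I strictly dominates III on the remaining rows (North: 1>-5, East: 0>-5, West: 9>-4); eliminate III.
Among the remaining strategies, none is strictly dominated by another pure strategy of the same player, so the elimination stops.
Surviving strategies — the Row player: {North, East, West}; the Column player: {I, II, IV, V}.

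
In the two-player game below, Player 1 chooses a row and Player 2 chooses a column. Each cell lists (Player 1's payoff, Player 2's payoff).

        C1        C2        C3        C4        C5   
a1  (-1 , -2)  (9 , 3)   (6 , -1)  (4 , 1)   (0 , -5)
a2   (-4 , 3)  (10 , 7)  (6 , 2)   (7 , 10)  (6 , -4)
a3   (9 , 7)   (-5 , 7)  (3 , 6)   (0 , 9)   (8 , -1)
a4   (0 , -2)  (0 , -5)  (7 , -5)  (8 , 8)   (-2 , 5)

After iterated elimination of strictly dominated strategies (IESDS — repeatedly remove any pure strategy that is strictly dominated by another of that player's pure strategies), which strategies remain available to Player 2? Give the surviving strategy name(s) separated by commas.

Column C1 is eliminated: C4 beats it against every remaining row (a1: 1>-2, a2: 10>3, a3: 9>7, a4: 8>-2).
For Player 2, C4 strictly dominates C3 on the remaining rows (a1: 1>-1, a2: 10>2, a3: 9>6, a4: 8>-5); eliminate C3.
For Player 1, a2 strictly dominates a1 on the remaining columns (C2: 10>9, C4: 7>4, C5: 6>0); eliminate a1.
Column C2 is eliminated: C4 beats it against every remaining row (a2: 10>7, a3: 9>7, a4: 8>-5).
Player 2's strategy C5 is strictly dominated by C4 (a2: 10>-4, a3: 9>-1, a4: 8>5) and is removed.
For Player 1, a4 strictly dominates a2 on the remaining columns (C4: 8>7); eliminate a2.
For Player 1, a4 strictly dominates a3 on the remaining columns (C4: 8>0); eliminate a3.
Among the remaining strategies, none is strictly dominated by another pure strategy of the same player, so the elimination stops.
Surviving strategies — Player 1: {a4}; Player 2: {C4}.

C4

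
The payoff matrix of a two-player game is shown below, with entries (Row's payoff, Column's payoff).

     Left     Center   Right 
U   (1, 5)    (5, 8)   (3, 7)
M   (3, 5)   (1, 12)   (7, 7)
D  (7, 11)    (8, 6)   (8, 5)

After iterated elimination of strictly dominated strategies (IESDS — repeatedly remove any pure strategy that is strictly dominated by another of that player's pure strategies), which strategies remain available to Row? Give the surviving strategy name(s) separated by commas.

Row U is eliminated: D beats it against every remaining column (Left: 7>1, Center: 8>5, Right: 8>3).
Row's strategy M is strictly dominated by D (Left: 7>3, Center: 8>1, Right: 8>7) and is removed.
Column Center is eliminated: Left beats it against every remaining row (D: 11>6).
Column's strategy Right is strictly dominated by Left (D: 11>5) and is removed.
Among the remaining strategies, none is strictly dominated by another pure strategy of the same player, so the elimination stops.
Surviving strategies — Row: {D}; Column: {Left}.

D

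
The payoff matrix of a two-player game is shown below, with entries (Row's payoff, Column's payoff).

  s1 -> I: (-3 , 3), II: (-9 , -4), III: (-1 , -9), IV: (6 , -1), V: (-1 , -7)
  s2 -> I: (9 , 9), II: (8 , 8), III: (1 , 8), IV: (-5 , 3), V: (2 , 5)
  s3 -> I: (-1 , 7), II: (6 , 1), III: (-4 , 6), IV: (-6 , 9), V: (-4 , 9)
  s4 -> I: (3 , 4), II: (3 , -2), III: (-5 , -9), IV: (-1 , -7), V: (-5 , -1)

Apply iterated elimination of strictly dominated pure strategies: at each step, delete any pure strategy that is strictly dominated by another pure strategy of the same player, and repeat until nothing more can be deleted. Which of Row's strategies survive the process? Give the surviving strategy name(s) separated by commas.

s2

Row s3 is eliminated: s2 beats it against every remaining column (I: 9>-1, II: 8>6, III: 1>-4, IV: -5>-6, V: 2>-4).
For Column, I strictly dominates II on the remaining rows (s1: 3>-4, s2: 9>8, s4: 4>-2); eliminate II.
Column's strategy III is strictly dominated by I (s1: 3>-9, s2: 9>8, s4: 4>-9) and is removed.
Column's strategy IV is strictly dominated by I (s1: 3>-1, s2: 9>3, s4: 4>-7) and is removed.
Row s1 is eliminated: s2 beats it against every remaining column (I: 9>-3, V: 2>-1).
Row's strategy s4 is strictly dominated by s2 (I: 9>3, V: 2>-5) and is removed.
For Column, I strictly dominates V on the remaining rows (s2: 9>5); eliminate V.
Among the remaining strategies, none is strictly dominated by another pure strategy of the same player, so the elimination stops.
Surviving strategies — Row: {s2}; Column: {I}.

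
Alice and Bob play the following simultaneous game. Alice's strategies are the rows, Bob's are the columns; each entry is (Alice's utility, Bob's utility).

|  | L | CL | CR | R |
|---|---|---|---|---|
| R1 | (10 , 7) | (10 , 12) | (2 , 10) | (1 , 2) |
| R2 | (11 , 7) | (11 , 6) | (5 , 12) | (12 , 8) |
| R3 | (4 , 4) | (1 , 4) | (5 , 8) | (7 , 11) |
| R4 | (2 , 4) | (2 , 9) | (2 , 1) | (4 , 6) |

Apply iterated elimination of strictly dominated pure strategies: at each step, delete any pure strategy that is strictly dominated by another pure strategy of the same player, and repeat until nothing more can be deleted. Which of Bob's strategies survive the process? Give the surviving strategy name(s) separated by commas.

CR, R

For Alice, R2 strictly dominates R1 on the remaining columns (L: 11>10, CL: 11>10, CR: 5>2, R: 12>1); eliminate R1.
Alice's strategy R4 is strictly dominated by R2 (L: 11>2, CL: 11>2, CR: 5>2, R: 12>4) and is removed.
For Bob, CR strictly dominates L on the remaining rows (R2: 12>7, R3: 8>4); eliminate L.
For Bob, CR strictly dominates CL on the remaining rows (R2: 12>6, R3: 8>4); eliminate CL.
Among the remaining strategies, none is strictly dominated by another pure strategy of the same player, so the elimination stops.
Surviving strategies — Alice: {R2, R3}; Bob: {CR, R}.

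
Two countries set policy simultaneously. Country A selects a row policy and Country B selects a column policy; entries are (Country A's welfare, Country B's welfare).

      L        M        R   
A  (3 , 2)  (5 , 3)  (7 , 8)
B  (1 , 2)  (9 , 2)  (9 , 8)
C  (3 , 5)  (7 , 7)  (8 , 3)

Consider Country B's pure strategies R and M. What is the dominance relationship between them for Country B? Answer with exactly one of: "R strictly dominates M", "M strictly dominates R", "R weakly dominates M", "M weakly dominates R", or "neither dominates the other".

R's payoffs vs M's, by Country A's action — A: 8>3, B: 8>2, C: 3<7.
R does better at A, B but worse at C; neither strategy dominates the other.

neither dominates the other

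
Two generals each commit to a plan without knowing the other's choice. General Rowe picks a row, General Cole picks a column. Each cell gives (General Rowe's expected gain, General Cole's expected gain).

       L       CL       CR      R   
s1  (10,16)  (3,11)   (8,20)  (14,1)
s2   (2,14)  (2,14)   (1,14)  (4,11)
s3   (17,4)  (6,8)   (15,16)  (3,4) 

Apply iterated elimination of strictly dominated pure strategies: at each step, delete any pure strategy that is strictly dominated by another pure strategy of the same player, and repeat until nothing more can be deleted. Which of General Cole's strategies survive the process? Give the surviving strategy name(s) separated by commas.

General Rowe's strategy s2 is strictly dominated by s1 (L: 10>2, CL: 3>2, CR: 8>1, R: 14>4) and is removed.
Column L is eliminated: CR beats it against every remaining row (s1: 20>16, s3: 16>4).
General Cole's strategy CL is strictly dominated by CR (s1: 20>11, s3: 16>8) and is removed.
For General Cole, CR strictly dominates R on the remaining rows (s1: 20>1, s3: 16>4); eliminate R.
General Rowe's strategy s1 is strictly dominated by s3 (CR: 15>8) and is removed.
Among the remaining strategies, none is strictly dominated by another pure strategy of the same player, so the elimination stops.
Surviving strategies — General Rowe: {s3}; General Cole: {CR}.

CR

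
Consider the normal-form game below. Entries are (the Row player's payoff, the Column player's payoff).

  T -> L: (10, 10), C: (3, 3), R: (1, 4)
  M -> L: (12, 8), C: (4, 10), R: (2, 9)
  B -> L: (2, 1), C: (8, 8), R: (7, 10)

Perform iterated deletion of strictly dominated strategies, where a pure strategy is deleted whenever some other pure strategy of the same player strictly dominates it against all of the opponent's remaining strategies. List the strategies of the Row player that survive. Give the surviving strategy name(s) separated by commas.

B

The Row player's strategy T is strictly dominated by M (L: 12>10, C: 4>3, R: 2>1) and is removed.
Column L is eliminated: C beats it against every remaining row (M: 10>8, B: 8>1).
For the Row player, B strictly dominates M on the remaining columns (C: 8>4, R: 7>2); eliminate M.
Column C is eliminated: R beats it against every remaining row (B: 10>8).
Among the remaining strategies, none is strictly dominated by another pure strategy of the same player, so the elimination stops.
Surviving strategies — the Row player: {B}; the Column player: {R}.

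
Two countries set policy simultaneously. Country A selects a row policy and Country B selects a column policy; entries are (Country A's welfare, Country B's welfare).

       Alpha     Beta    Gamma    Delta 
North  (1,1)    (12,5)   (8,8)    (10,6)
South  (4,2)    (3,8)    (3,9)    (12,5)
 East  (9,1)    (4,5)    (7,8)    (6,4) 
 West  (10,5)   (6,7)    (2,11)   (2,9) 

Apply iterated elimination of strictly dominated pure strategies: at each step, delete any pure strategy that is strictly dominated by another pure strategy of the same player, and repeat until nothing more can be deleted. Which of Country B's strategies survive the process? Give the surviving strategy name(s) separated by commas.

Gamma

Column Alpha is eliminated: Beta beats it against every remaining row (North: 5>1, South: 8>2, East: 5>1, West: 7>5).
Country A's strategy East is strictly dominated by North (Beta: 12>4, Gamma: 8>7, Delta: 10>6) and is removed.
Row West is eliminated: North beats it against every remaining column (Beta: 12>6, Gamma: 8>2, Delta: 10>2).
Country B's strategy Beta is strictly dominated by Gamma (North: 8>5, South: 9>8) and is removed.
For Country B, Gamma strictly dominates Delta on the remaining rows (North: 8>6, South: 9>5); eliminate Delta.
Row South is eliminated: North beats it against every remaining column (Gamma: 8>3).
Among the remaining strategies, none is strictly dominated by another pure strategy of the same player, so the elimination stops.
Surviving strategies — Country A: {North}; Country B: {Gamma}.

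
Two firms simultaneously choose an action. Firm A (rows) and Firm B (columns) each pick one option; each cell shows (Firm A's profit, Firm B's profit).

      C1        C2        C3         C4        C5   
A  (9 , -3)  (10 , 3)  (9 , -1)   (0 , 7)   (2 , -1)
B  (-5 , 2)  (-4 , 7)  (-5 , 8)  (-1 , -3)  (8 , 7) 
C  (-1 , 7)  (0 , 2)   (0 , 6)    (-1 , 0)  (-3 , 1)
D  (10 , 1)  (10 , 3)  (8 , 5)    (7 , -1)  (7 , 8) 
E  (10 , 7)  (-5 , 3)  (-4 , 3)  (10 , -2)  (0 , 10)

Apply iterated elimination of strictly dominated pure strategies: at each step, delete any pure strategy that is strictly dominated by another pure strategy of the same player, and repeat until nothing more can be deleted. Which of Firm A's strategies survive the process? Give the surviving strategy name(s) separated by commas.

A, B, D, E

Firm A's strategy C is strictly dominated by A (C1: 9>-1, C2: 10>0, C3: 9>0, C4: 0>-1, C5: 2>-3) and is removed.
Column C1 is eliminated: C5 beats it against every remaining row (A: -1>-3, B: 7>2, D: 8>1, E: 10>7).
Among the remaining strategies, none is strictly dominated by another pure strategy of the same player, so the elimination stops.
Surviving strategies — Firm A: {A, B, D, E}; Firm B: {C2, C3, C4, C5}.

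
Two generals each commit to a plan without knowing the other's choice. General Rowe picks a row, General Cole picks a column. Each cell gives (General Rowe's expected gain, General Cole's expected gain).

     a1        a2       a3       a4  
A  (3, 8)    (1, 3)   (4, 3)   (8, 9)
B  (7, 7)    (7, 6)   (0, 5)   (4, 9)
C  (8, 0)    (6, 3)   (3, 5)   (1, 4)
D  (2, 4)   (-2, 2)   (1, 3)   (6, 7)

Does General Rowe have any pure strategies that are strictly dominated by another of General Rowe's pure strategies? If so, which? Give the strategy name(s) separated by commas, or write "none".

Nothing dominates A: B at a3 (4>0); C at a3 (4>3); D at a1 (3>2).
B is not dominated — it holds its own against A at a1 (7>3); C at a2 (7>6); D at a1 (7>2).
C is not dominated — it holds its own against A at a1 (8>3); B at a1 (8>7); D at a1 (8>2).
D is strictly dominated by A (a1: 3>2, a2: 1>-2, a3: 4>1, a4: 8>6).

D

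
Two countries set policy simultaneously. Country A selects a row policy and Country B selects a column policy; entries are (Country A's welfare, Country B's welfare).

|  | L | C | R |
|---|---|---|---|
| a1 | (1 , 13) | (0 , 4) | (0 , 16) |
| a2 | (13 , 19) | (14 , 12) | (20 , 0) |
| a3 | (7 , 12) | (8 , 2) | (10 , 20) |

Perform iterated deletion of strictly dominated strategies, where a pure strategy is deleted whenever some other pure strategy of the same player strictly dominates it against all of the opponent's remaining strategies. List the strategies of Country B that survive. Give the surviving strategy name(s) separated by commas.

Row a1 is eliminated: a2 beats it against every remaining column (L: 13>1, C: 14>0, R: 20>0).
Row a3 is eliminated: a2 beats it against every remaining column (L: 13>7, C: 14>8, R: 20>10).
Column C is eliminated: L beats it against every remaining row (a2: 19>12).
For Country B, L strictly dominates R on the remaining rows (a2: 19>0); eliminate R.
Among the remaining strategies, none is strictly dominated by another pure strategy of the same player, so the elimination stops.
Surviving strategies — Country A: {a2}; Country B: {L}.

L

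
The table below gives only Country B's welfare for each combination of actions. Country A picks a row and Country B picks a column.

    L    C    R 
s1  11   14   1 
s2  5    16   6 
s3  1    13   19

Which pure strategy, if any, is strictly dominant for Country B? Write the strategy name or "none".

none

L fails to dominate C at s1 (11<14).
C fails to dominate R at s3 (13<19).
R fails to dominate L at s1 (1<11).
No single strategy dominates all the others.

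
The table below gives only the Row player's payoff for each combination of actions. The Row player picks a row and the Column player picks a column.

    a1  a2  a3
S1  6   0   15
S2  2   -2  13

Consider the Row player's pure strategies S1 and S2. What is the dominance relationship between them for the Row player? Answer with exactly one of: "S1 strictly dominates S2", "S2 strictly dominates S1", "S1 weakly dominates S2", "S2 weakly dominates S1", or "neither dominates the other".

S1 strictly dominates S2

S1's payoffs vs S2's, by the Column player's action — a1: 6>2, a2: 0>-2, a3: 15>13.
Every comparison favours S1, so S1 strictly dominates S2.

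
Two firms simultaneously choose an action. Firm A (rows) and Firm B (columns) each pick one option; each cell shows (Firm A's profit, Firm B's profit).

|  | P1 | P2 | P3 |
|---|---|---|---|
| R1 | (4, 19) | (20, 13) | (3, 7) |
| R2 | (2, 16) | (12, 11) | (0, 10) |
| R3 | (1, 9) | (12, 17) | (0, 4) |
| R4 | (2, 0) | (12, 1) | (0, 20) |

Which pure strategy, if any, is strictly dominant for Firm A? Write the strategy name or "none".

R1 vs R2: P1: 4>2, P2: 20>12, P3: 3>0.
R1 vs R3: P1: 4>1, P2: 20>12, P3: 3>0.
R1 vs R4: P1: 4>2, P2: 20>12, P3: 3>0.
R1 strictly beats every other strategy against every opponent action, so it is strictly dominant.

R1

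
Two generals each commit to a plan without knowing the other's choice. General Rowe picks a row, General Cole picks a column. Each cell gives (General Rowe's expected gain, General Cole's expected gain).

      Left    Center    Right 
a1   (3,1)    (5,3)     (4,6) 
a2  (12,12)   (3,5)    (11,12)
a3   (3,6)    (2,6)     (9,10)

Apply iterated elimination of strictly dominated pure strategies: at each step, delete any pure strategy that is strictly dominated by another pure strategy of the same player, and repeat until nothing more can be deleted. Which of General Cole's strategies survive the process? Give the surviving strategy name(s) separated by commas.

Row a3 is eliminated: a2 beats it against every remaining column (Left: 12>3, Center: 3>2, Right: 11>9).
General Cole's strategy Center is strictly dominated by Right (a1: 6>3, a2: 12>5) and is removed.
Row a1 is eliminated: a2 beats it against every remaining column (Left: 12>3, Right: 11>4).
Among the remaining strategies, none is strictly dominated by another pure strategy of the same player, so the elimination stops.
Surviving strategies — General Rowe: {a2}; General Cole: {Left, Right}.

Left, Right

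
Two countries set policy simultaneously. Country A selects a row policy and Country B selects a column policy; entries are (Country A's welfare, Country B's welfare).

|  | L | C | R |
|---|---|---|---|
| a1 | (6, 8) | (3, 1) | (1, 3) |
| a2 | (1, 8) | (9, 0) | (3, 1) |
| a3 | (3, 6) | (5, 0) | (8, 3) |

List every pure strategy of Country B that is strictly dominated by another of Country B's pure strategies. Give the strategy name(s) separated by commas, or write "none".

C, R

Nothing dominates L: C at a1 (8>1); R at a1 (8>3).
C is strictly dominated by L (a1: 8>1, a2: 8>0, a3: 6>0).
R is strictly dominated by L (a1: 8>3, a2: 8>1, a3: 6>3).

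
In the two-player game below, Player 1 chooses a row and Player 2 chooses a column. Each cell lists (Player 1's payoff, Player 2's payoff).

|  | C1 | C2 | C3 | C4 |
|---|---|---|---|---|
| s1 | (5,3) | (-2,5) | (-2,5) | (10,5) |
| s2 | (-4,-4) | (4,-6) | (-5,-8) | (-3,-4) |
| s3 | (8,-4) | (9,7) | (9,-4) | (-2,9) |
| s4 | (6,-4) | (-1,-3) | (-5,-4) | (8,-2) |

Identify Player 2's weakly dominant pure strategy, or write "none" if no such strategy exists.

C4 vs C1: s1: 5>3, s2: -4=-4, s3: 9>-4, s4: -2>-4.
C4 vs C2: s1: 5=5, s2: -4>-6, s3: 9>7, s4: -2>-3.
C4 vs C3: s1: 5=5, s2: -4>-8, s3: 9>-4, s4: -2>-4.
C4 is at least as good as every other strategy against every opponent action, so it is weakly dominant.

C4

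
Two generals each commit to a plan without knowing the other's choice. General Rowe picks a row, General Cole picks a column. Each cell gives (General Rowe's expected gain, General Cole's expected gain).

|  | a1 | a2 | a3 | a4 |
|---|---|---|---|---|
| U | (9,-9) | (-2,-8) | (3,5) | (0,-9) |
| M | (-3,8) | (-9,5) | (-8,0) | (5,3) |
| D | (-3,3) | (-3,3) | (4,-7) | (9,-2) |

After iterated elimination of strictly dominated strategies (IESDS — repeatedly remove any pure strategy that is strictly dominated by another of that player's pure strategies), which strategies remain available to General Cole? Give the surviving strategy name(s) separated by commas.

Column a4 is eliminated: a2 beats it against every remaining row (U: -8>-9, M: 5>3, D: 3>-2).
General Rowe's strategy M is strictly dominated by U (a1: 9>-3, a2: -2>-9, a3: 3>-8) and is removed.
Among the remaining strategies, none is strictly dominated by another pure strategy of the same player, so the elimination stops.
Surviving strategies — General Rowe: {U, D}; General Cole: {a1, a2, a3}.

a1, a2, a3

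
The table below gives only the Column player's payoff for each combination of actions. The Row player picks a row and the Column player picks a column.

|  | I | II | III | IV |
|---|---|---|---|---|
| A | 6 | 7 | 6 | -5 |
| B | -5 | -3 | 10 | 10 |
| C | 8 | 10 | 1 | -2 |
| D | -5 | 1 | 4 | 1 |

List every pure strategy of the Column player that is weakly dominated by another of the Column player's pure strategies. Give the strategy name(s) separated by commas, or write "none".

I is weakly dominated by II (A: 7>6, B: -3>-5, C: 10>8, D: 1>-5).
II is not dominated — it holds its own against I at A (7>6); III at A (7>6); IV at A (7>-5).
III: no other strategy beats it everywhere (I at B (10>-5); II at B (10>-3); IV at A (6>-5)).
IV: dominated, since III does at least as well everywhere (A: 6>-5, B: 10=10, C: 1>-2, D: 4>1).

I, IV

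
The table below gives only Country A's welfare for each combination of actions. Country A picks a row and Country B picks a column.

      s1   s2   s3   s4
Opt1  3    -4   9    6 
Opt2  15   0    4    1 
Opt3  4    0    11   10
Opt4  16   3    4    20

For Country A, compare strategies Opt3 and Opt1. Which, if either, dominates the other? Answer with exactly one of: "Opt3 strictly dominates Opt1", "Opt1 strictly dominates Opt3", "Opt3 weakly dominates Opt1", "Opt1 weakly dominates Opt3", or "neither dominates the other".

Compare Opt3 to Opt1 across each choice by Country B: s1: 4>3, s2: 0>-4, s3: 11>9, s4: 10>6.
Opt3 gives a strictly higher payoff against each choice by Country B, so Opt3 strictly dominates Opt1.

Opt3 strictly dominates Opt1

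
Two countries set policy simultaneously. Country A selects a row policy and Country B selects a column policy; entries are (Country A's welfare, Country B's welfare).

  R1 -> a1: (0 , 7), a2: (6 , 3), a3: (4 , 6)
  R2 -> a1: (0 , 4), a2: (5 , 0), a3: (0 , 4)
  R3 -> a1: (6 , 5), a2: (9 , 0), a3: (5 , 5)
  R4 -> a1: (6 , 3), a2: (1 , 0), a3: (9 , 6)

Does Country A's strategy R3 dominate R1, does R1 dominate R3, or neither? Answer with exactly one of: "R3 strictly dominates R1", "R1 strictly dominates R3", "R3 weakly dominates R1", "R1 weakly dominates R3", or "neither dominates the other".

Compare R3 to R1 across each choice by Country B: a1: 6>0, a2: 9>6, a3: 5>4.
R3 gives a strictly higher payoff against each choice by Country B, so R3 strictly dominates R1.

R3 strictly dominates R1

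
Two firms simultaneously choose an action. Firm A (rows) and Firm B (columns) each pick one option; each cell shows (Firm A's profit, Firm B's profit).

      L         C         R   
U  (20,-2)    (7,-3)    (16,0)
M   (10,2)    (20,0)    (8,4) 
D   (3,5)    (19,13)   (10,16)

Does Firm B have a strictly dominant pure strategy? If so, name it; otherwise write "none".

R

R vs L: U: 0>-2, M: 4>2, D: 16>5.
R vs C: U: 0>-3, M: 4>0, D: 16>13.
R strictly beats every other strategy against every opponent action, so it is strictly dominant.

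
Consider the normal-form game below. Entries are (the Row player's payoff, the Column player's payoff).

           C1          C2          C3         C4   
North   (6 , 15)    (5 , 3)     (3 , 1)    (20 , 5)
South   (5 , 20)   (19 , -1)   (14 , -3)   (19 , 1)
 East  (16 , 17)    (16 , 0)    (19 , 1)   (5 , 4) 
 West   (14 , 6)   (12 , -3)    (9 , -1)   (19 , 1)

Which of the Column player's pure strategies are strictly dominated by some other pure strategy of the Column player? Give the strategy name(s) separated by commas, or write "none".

C2, C3, C4

C1 is not dominated — it holds its own against C2 at North (15>3); C3 at North (15>1); C4 at North (15>5).
C2: dominated, since C1 does at least as well everywhere (North: 15>3, South: 20>-1, East: 17>0, West: 6>-3).
C3 is strictly dominated by C1 (North: 15>1, South: 20>-3, East: 17>1, West: 6>-1).
C4 is strictly dominated by C1 (North: 15>5, South: 20>1, East: 17>4, West: 6>1).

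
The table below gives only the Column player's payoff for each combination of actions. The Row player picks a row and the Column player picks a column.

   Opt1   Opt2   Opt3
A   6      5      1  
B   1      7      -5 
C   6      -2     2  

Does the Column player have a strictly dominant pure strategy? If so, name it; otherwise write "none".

none

Opt1 fails to dominate Opt2 at B (1<7).
Opt2 fails to dominate Opt1 at A (5<6).
Opt3 fails to dominate Opt1 at A (1<6).
No single strategy dominates all the others.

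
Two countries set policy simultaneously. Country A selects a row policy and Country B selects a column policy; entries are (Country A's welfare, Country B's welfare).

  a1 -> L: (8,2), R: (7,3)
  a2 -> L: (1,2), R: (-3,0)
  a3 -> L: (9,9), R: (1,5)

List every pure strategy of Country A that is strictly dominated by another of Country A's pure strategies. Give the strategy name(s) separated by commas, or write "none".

a1: no other strategy beats it everywhere (a2 at L (8>1); a3 at R (7>1)).
a1 strictly dominates a2 — L: 8>1, R: 7>-3.
a3: no other strategy beats it everywhere (a1 at L (9>8); a2 at L (9>1)).

a2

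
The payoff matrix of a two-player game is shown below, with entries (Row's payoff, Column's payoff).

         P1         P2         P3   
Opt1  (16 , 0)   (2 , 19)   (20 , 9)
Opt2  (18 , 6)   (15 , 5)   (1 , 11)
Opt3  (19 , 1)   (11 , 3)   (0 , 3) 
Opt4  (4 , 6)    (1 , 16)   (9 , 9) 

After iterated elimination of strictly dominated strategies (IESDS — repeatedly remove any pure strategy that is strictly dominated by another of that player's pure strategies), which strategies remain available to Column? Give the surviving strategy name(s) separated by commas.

P2, P3

Row's strategy Opt4 is strictly dominated by Opt1 (P1: 16>4, P2: 2>1, P3: 20>9) and is removed.
For Column, P3 strictly dominates P1 on the remaining rows (Opt1: 9>0, Opt2: 11>6, Opt3: 3>1); eliminate P1.
For Row, Opt2 strictly dominates Opt3 on the remaining columns (P2: 15>11, P3: 1>0); eliminate Opt3.
Among the remaining strategies, none is strictly dominated by another pure strategy of the same player, so the elimination stops.
Surviving strategies — Row: {Opt1, Opt2}; Column: {P2, P3}.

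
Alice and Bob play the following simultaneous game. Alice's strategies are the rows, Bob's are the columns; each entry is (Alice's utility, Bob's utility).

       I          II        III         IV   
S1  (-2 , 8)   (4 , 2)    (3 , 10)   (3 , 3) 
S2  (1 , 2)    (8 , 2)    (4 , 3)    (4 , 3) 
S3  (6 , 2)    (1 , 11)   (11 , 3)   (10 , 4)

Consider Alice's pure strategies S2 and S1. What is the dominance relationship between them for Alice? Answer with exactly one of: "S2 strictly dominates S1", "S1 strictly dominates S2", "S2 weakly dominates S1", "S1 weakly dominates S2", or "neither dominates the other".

S2 strictly dominates S1

S2's payoffs vs S1's, by Bob's action — I: 1>-2, II: 8>4, III: 4>3, IV: 4>3.
S2 gives a strictly higher payoff against each choice by Bob, so S2 strictly dominates S1.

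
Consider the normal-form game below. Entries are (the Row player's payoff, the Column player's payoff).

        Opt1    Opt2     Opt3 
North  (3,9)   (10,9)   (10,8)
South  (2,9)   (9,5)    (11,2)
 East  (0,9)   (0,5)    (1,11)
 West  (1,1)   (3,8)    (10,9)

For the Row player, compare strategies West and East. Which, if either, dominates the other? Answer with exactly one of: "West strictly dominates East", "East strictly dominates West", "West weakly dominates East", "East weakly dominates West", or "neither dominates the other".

West's payoffs vs East's, by the Column player's action — Opt1: 1>0, Opt2: 3>0, Opt3: 10>1.
Every comparison favours West, so West strictly dominates East.

West strictly dominates East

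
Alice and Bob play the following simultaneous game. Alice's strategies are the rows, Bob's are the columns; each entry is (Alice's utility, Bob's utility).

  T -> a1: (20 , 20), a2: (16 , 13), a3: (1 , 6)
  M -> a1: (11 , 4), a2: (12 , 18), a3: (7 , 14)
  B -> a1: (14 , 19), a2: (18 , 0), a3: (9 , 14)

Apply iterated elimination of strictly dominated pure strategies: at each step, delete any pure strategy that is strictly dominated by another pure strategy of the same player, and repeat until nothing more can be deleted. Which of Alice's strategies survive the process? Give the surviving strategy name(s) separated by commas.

Alice's strategy M is strictly dominated by B (a1: 14>11, a2: 18>12, a3: 9>7) and is removed.
For Bob, a1 strictly dominates a2 on the remaining rows (T: 20>13, B: 19>0); eliminate a2.
For Bob, a1 strictly dominates a3 on the remaining rows (T: 20>6, B: 19>14); eliminate a3.
Alice's strategy B is strictly dominated by T (a1: 20>14) and is removed.
Among the remaining strategies, none is strictly dominated by another pure strategy of the same player, so the elimination stops.
Surviving strategies — Alice: {T}; Bob: {a1}.

T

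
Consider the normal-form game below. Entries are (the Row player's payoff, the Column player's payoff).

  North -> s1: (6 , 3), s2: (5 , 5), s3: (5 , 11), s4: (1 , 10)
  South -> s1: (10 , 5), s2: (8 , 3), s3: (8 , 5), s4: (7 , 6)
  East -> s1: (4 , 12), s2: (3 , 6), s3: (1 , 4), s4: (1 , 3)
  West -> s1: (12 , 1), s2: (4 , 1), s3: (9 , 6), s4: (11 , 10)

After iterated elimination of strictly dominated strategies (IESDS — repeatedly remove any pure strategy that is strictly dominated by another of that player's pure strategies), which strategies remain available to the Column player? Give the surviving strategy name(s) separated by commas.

Row North is eliminated: South beats it against every remaining column (s1: 10>6, s2: 8>5, s3: 8>5, s4: 7>1).
For the Row player, South strictly dominates East on the remaining columns (s1: 10>4, s2: 8>3, s3: 8>1, s4: 7>1); eliminate East.
For the Column player, s4 strictly dominates s1 on the remaining rows (South: 6>5, West: 10>1); eliminate s1.
For the Column player, s3 strictly dominates s2 on the remaining rows (South: 5>3, West: 6>1); eliminate s2.
For the Row player, West strictly dominates South on the remaining columns (s3: 9>8, s4: 11>7); eliminate South.
Column s3 is eliminated: s4 beats it against every remaining row (West: 10>6).
Among the remaining strategies, none is strictly dominated by another pure strategy of the same player, so the elimination stops.
Surviving strategies — the Row player: {West}; the Column player: {s4}.

s4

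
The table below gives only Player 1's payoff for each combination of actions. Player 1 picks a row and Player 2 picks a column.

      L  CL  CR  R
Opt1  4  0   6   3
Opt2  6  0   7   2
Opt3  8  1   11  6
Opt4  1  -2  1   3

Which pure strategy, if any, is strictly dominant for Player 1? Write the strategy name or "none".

Opt3

Opt3 vs Opt1: L: 8>4, CL: 1>0, CR: 11>6, R: 6>3.
Opt3 vs Opt2: L: 8>6, CL: 1>0, CR: 11>7, R: 6>2.
Opt3 vs Opt4: L: 8>1, CL: 1>-2, CR: 11>1, R: 6>3.
Opt3 strictly beats every other strategy against every opponent action, so it is strictly dominant.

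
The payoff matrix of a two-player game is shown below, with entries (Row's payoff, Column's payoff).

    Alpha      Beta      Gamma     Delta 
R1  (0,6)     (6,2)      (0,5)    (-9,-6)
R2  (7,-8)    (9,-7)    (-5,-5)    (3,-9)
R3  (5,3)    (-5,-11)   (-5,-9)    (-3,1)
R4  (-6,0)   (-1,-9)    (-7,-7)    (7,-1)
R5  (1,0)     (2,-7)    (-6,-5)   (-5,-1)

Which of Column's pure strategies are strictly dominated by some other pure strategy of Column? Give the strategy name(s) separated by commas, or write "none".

Beta, Delta

Nothing dominates Alpha: Beta at R1 (6>2); Gamma at R1 (6>5); Delta at R1 (6>-6).
Beta: dominated, since Gamma does at least as well everywhere (R1: 5>2, R2: -5>-7, R3: -9>-11, R4: -7>-9, R5: -5>-7).
Nothing dominates Gamma: Alpha at R2 (-5>-8); Beta at R1 (5>2); Delta at R1 (5>-6).
Delta: dominated, since Alpha does at least as well everywhere (R1: 6>-6, R2: -8>-9, R3: 3>1, R4: 0>-1, R5: 0>-1).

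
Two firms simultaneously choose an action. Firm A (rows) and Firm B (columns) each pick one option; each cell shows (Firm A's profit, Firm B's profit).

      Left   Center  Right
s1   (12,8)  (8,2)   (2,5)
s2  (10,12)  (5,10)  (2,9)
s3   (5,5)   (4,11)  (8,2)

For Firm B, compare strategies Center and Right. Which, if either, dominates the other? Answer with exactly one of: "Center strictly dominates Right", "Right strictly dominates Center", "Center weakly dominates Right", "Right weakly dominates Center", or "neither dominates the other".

Center's payoffs vs Right's, by Firm A's action — s1: 2<5, s2: 10>9, s3: 11>2.
Center does better at s2, s3 but worse at s1; neither strategy dominates the other.

neither dominates the other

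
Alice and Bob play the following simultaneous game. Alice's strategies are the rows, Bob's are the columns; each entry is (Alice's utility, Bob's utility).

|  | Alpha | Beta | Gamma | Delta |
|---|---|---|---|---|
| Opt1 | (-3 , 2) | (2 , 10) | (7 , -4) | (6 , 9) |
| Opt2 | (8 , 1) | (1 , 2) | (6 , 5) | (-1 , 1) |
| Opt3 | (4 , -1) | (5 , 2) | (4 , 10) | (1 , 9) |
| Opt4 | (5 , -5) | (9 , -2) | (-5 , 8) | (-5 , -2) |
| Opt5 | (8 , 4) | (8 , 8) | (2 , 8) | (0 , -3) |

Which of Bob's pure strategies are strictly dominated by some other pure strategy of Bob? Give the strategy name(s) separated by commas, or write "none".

Beta strictly dominates Alpha — Opt1: 10>2, Opt2: 2>1, Opt3: 2>-1, Opt4: -2>-5, Opt5: 8>4.
Beta: no other strategy beats it everywhere (Alpha at Opt1 (10>2); Gamma at Opt1 (10>-4); Delta at Opt1 (10>9)).
Nothing dominates Gamma: Alpha at Opt2 (5>1); Beta at Opt2 (5>2); Delta at Opt2 (5>1).
Delta is not dominated — it holds its own against Alpha at Opt1 (9>2); Beta at Opt3 (9>2); Gamma at Opt1 (9>-4).

Alpha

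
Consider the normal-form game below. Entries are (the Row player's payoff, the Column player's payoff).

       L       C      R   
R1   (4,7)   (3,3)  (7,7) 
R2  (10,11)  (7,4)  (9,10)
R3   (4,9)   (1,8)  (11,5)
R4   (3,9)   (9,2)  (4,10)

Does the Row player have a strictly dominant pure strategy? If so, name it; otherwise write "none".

none

R1 fails to dominate R2 at L (4<10).
R2 fails to dominate R3 at R (9<11).
R3 fails to dominate R1 at L (4=4).
R4 fails to dominate R1 at L (3<4).
No single strategy dominates all the others.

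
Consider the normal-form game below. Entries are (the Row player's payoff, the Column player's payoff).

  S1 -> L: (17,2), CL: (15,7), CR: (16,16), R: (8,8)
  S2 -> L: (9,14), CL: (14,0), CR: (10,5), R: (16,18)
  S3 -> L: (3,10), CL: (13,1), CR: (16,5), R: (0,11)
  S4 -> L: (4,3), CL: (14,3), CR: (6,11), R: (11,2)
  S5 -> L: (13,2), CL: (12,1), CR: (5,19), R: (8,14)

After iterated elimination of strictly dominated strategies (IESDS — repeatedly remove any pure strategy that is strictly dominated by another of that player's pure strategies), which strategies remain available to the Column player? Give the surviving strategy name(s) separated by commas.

The Column player's strategy CL is strictly dominated by CR (S1: 16>7, S2: 5>0, S3: 5>1, S4: 11>3, S5: 19>1) and is removed.
The Row player's strategy S4 is strictly dominated by S2 (L: 9>4, CR: 10>6, R: 16>11) and is removed.
For the Column player, R strictly dominates L on the remaining rows (S1: 8>2, S2: 18>14, S3: 11>10, S5: 14>2); eliminate L.
Row S5 is eliminated: S2 beats it against every remaining column (CR: 10>5, R: 16>8).
Among the remaining strategies, none is strictly dominated by another pure strategy of the same player, so the elimination stops.
Surviving strategies — the Row player: {S1, S2, S3}; the Column player: {CR, R}.

CR, R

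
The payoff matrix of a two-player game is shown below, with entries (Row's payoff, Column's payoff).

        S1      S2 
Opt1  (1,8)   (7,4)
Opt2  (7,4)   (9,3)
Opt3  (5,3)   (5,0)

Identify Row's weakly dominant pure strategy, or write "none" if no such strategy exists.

Opt2 vs Opt1: S1: 7>1, S2: 9>7.
Opt2 vs Opt3: S1: 7>5, S2: 9>5.
Opt2 is at least as good as every other strategy against every opponent action, so it is weakly dominant.

Opt2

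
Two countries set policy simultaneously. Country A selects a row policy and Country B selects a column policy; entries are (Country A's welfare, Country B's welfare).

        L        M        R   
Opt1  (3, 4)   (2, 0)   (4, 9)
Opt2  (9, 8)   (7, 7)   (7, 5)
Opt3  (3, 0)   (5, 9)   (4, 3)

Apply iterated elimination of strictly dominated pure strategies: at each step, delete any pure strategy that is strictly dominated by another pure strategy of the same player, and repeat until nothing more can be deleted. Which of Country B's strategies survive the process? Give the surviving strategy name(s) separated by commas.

Country A's strategy Opt1 is strictly dominated by Opt2 (L: 9>3, M: 7>2, R: 7>4) and is removed.
Country A's strategy Opt3 is strictly dominated by Opt2 (L: 9>3, M: 7>5, R: 7>4) and is removed.
For Country B, L strictly dominates M on the remaining rows (Opt2: 8>7); eliminate M.
Country B's strategy R is strictly dominated by L (Opt2: 8>5) and is removed.
Among the remaining strategies, none is strictly dominated by another pure strategy of the same player, so the elimination stops.
Surviving strategies — Country A: {Opt2}; Country B: {L}.

L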